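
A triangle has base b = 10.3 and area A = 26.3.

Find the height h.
A = ½·b·h  ⇒  h = 2A/b = 2·26.3/10.3 = 52.6/10.3 ≈ 5.1068

h = 5.107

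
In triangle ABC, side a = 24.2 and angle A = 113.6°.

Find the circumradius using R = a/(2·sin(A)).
R = a/(2·sin(A)) = 24.2/(2·sin(113.6°))
sin(113.6°) ≈ 0.916363
R ≈ 24.2/(2·0.916363) = 24.2/1.83273 ≈ 13.2044

R = 13.2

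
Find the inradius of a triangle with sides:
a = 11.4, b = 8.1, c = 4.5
r = Area/s where s is the semi-perimeter.
s = (11.4 + 8.1 + 4.5)/2 = 24/2 = 12
Area = √(s(s−a)(s−b)(s−c)) = √(12·0.6·3.9·7.5) ≈ √210.6 ≈ 14.5121
r ≈ 14.5121/12 ≈ 1.20934

r = 1.209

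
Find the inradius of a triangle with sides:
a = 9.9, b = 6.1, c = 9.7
r = Area/s where s is the semi-perimeter.
s = (9.9 + 6.1 + 9.7)/2 = 25.7/2 = 12.85
Area = √(s(s−a)(s−b)(s−c)) = √(12.85·2.95·6.75·3.15) ≈ √806.008 ≈ 28.3903
r ≈ 28.3903/12.85 ≈ 2.20936

r = 2.209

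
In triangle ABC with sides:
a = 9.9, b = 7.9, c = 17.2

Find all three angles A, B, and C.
Law of cosines for each angle (a² = 98.01, b² = 62.41, c² = 295.84):
cos(A) = (b² + c² − a²)/(2bc) = (62.41 + 295.84 − 98.01)/(2·7.9·17.2) = 260.24/271.76 ≈ 0.95761  ⇒  A ≈ 16.7424°
cos(B) = (a² + c² − b²)/(2ac) = (98.01 + 295.84 − 62.41)/(2·9.9·17.2) = 331.44/340.56 ≈ 0.973221  ⇒  B ≈ 13.2896°
cos(C) = (a² + b² − c²)/(2ab) = (98.01 + 62.41 − 295.84)/(2·9.9·7.9) = -135.42/156.42 ≈ -0.865746  ⇒  C ≈ 149.968°
Check: A + B + C ≈ 180°

A = 16.74°, B = 13.29°, C = 150°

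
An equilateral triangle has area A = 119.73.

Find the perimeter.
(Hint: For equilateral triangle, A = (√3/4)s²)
A = (√3/4)s²  ⇒  s² = 4A/√3 = 4·119.73/√3 = 478.92/1.73205 ≈ 276.505
s ≈ √276.505 ≈ 16.6284
Perimeter = 3s ≈ 3·16.6284 ≈ 49.8853

Perimeter = 49.89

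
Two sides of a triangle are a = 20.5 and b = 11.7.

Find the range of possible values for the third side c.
Triangle inequality: |a − b| < c < a + b
|a − b| = |20.5 − 11.7| = 8.8
a + b = 20.5 + 11.7 = 32.2

8.8 < c < 32.2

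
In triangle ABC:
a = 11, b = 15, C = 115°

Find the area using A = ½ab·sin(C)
A = ½·a·b·sin(C) = ½·11·15·sin(115°)
sin(115°) ≈ 0.906308
A ≈ ½·165·0.906308 = 82.5·0.906308 ≈ 74.7704

Area = 74.77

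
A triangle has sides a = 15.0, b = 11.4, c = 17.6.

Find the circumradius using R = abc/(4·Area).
First find the area with Heron's formula.
s = (15.0 + 11.4 + 17.6)/2 = 22
Area = √(s(s−a)(s−b)(s−c)) = √(22·7·10.6·4.4) ≈ √7182.56 ≈ 84.75
abc = 15.0·11.4·17.6 = 3009.6
R = abc/(4·Area) ≈ 3009.6/(4·84.75) = 3009.6/339 ≈ 8.87788

R = 8.878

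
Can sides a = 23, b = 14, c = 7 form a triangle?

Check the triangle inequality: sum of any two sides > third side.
a + b vs c: 23 + 14 = 37 > 7  ✓
a + c vs b: 23 + 7 = 30 > 14  ✓
b + c vs a: 14 + 7 = 21 ≤ 23  ✗

No: 14 + 7 = 21 is not > 23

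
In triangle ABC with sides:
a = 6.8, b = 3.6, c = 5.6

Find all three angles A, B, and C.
Law of cosines for each angle (a² = 46.24, b² = 12.96, c² = 31.36):
cos(A) = (b² + c² − a²)/(2bc) = (12.96 + 31.36 − 46.24)/(2·3.6·5.6) = -1.92/40.32 ≈ -0.047619  ⇒  A ≈ 92.7294°
cos(B) = (a² + c² − b²)/(2ac) = (46.24 + 31.36 − 12.96)/(2·6.8·5.6) = 64.64/76.16 ≈ 0.848739  ⇒  B ≈ 31.9252°
cos(C) = (a² + b² − c²)/(2ab) = (46.24 + 12.96 − 31.36)/(2·6.8·3.6) = 27.84/48.96 ≈ 0.568627  ⇒  C ≈ 55.3454°
Check: A + B + C ≈ 180°

A = 92.73°, B = 31.93°, C = 55.35°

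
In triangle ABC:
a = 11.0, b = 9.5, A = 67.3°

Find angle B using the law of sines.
a/sin(A) = b/sin(B)  ⇒  sin(B) = b·sin(A)/a = 9.5·sin(67.3°)/11.0
sin(67.3°) ≈ 0.922538
sin(B) ≈ 9.5·0.922538/11.0 ≈ 8.76411/11.0 ≈ 0.796737
B = arcsin(0.796737) ≈ 52.8197°
(Since b ≤ a we need B ≤ A, so the obtuse alternative 180° − 52.8197° ≈ 127.18° is rejected.)

B = 52.82°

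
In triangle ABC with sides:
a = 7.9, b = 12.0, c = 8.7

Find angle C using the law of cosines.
c² = a² + b² − 2ab·cos(C)  ⇒  cos(C) = (a² + b² − c²)/(2ab)
cos(C) = (7.9² + 12.0² − 8.7²)/(2·7.9·12.0) = (62.41 + 144 − 75.69)/189.6 = 130.72/189.6 ≈ 0.689451
C = arccos(0.689451) ≈ 46.4133°

C = 46.41°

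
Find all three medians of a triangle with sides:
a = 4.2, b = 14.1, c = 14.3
Median formula: m_a = ½√(2b² + 2c² − a²) (and cyclically). a² = 17.64, b² = 198.81, c² = 204.49.
m_a = ½√(2·198.81 + 2·204.49 − 17.64) = ½√788.96 ≈ ½·28.0884 ≈ 14.0442
m_b = ½√(2·17.64 + 2·204.49 − 198.81) = ½√245.45 ≈ ½·15.6668 ≈ 7.83342
m_c = ½√(2·17.64 + 2·198.81 − 204.49) = ½√228.41 ≈ ½·15.1132 ≈ 7.55662

m_a = 14.04, m_b = 7.833, m_c = 7.557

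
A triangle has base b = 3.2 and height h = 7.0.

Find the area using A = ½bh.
A = ½·b·h = ½·3.2·7.0 = ½·22.4 = 11.2

Area = 11.2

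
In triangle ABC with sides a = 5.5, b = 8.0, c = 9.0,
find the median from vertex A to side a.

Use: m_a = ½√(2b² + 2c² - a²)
m_a = ½√(2·8.0² + 2·9.0² − 5.5²) = ½√(2·64 + 2·81 − 30.25) = ½√(128 + 162 − 30.25) = ½√259.75
√259.75 ≈ 16.1168, so m_a ≈ 8.05838

m_a = 8.058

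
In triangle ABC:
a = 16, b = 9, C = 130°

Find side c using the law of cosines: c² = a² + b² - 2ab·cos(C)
c² = 16² + 9² − 2·16·9·cos(130°)
cos(130°) ≈ -0.642788
c² ≈ 256 + 81 − 288·(-0.642788) ≈ 337 + 185.123 ≈ 522.123
c ≈ √522.123 ≈ 22.85

c = 22.85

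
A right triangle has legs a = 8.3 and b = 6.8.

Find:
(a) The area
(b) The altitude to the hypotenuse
(a) The legs are perpendicular, so Area = ½·a·b = ½·8.3·6.8 = ½·56.44 = 28.22
(b) Hypotenuse c = √(a² + b²) = √(68.89 + 46.24) = √115.13 ≈ 10.7299
    Area = ½·c·h_c  ⇒  h_c = 2·Area/c = 56.44/10.7299 ≈ 5.26008

Area = 28.22, h_c = 5.26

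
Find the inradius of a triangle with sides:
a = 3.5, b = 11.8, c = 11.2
r = Area/s where s is the semi-perimeter.
s = (3.5 + 11.8 + 11.2)/2 = 26.5/2 = 13.25
Area = √(s(s−a)(s−b)(s−c)) = √(13.25·9.75·1.45·2.05) ≈ √384.01 ≈ 19.5962
r ≈ 19.5962/13.25 ≈ 1.47896

r = 1.479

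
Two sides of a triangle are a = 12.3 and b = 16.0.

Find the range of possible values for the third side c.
Triangle inequality: |a − b| < c < a + b
|a − b| = |12.3 − 16.0| = 3.7
a + b = 12.3 + 16.0 = 28.3

3.7 < c < 28.3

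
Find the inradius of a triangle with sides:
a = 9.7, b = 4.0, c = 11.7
r = Area/s where s is the semi-perimeter.
s = (9.7 + 4.0 + 11.7)/2 = 25.4/2 = 12.7
Area = √(s(s−a)(s−b)(s−c)) = √(12.7·3·8.7·1) ≈ √331.47 ≈ 18.2063
r ≈ 18.2063/12.7 ≈ 1.43357

r = 1.434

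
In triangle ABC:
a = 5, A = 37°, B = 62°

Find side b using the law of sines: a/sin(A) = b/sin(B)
a/sin(A) = b/sin(B)  ⇒  b = a·sin(B)/sin(A) = 5·sin(62°)/sin(37°)
sin(62°) ≈ 0.882948, sin(37°) ≈ 0.601815
b ≈ 5·0.882948/0.601815 ≈ 4.41474/0.601815 ≈ 7.33571

b = 7.336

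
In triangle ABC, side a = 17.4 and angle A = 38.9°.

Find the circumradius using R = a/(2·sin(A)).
R = a/(2·sin(A)) = 17.4/(2·sin(38.9°))
sin(38.9°) ≈ 0.627963
R ≈ 17.4/(2·0.627963) = 17.4/1.25593 ≈ 13.8543

R = 13.85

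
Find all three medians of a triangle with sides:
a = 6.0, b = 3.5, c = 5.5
Median formula: m_a = ½√(2b² + 2c² − a²) (and cyclically). a² = 36, b² = 12.25, c² = 30.25.
m_a = ½√(2·12.25 + 2·30.25 − 36) = ½√49 ≈ ½·7 ≈ 3.5
m_b = ½√(2·36 + 2·30.25 − 12.25) = ½√120.25 ≈ ½·10.9659 ≈ 5.48293
m_c = ½√(2·36 + 2·12.25 − 30.25) = ½√66.25 ≈ ½·8.13941 ≈ 4.06971

m_a = 3.5, m_b = 5.483, m_c = 4.07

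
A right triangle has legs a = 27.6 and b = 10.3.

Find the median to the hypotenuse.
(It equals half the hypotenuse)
Hypotenuse c = √(a² + b²) = √(761.76 + 106.09) = √867.85 ≈ 29.4593
Median to hypotenuse = c/2 ≈ 29.4593/2 ≈ 14.7296

Median = 14.73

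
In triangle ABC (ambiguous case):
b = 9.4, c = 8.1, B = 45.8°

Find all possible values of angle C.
b/sin(B) = c/sin(C)  ⇒  sin(C) = c·sin(B)/b = 8.1·sin(45.8°)/9.4
sin(45.8°) ≈ 0.716911
sin(C) ≈ 8.1·0.716911/9.4 ≈ 5.80698/9.4 ≈ 0.617763
Candidate 1: C₁ = arcsin(0.617763) ≈ 38.153°  →  A = 180° − 45.8° − 38.153° ≈ 96.047° > 0, valid
Candidate 2: C₂ = 180° − C₁ ≈ 141.847°  →  A = 180° − 45.8° − 141.847° ≈ -7.647° ≤ 0, not a valid triangle

C = 38.15° (one solution)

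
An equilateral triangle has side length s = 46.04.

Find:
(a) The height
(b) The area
(a) The height splits the triangle into two 30-60-90 halves: h = s·√3/2 = 46.04·1.73205/2 ≈ 79.7436/2 ≈ 39.8718
(b) Area = (√3/4)·s² = (√3/4)·46.04² = (√3/4)·2119.6816 ≈ 0.433013·2119.6816 ≈ 917.849

Height = 39.87, Area = 917.8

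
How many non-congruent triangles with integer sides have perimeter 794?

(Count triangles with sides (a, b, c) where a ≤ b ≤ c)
Let a ≤ b ≤ c with a + b + c = 794. The only binding inequality is a + b > c, i.e. 794 − c > c, so c < 794/2; and c ≥ 794/3 since c is the largest side.
So 265 ≤ c ≤ 396. For each c, b runs from ⌈(794 − c)/2⌉ up to c (then a = 794 − b − c satisfies 1 ≤ a ≤ b automatically), giving c − ⌈(794 − c)/2⌉ + 1 choices.
Summing over c: 1 + 3 + 4 + 6 + … + 196 + 198  (132 terms, c = 265, …, 396) = 13134
Check (closed form: nearest integer to p²/48 for even p, (p+3)²/48 for odd p): 794²/48 = 630436/48 ≈ 13134.08 → 13134

13134 triangles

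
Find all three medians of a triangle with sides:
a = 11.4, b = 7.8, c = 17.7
Median formula: m_a = ½√(2b² + 2c² − a²) (and cyclically). a² = 129.96, b² = 60.84, c² = 313.29.
m_a = ½√(2·60.84 + 2·313.29 − 129.96) = ½√618.3 ≈ ½·24.8656 ≈ 12.4328
m_b = ½√(2·129.96 + 2·313.29 − 60.84) = ½√825.66 ≈ ½·28.7343 ≈ 14.3672
m_c = ½√(2·129.96 + 2·60.84 − 313.29) = ½√68.31 ≈ ½·8.26499 ≈ 4.13249

m_a = 12.43, m_b = 14.37, m_c = 4.132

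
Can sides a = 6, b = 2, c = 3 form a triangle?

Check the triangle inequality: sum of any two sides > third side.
a + b vs c: 6 + 2 = 8 > 3  ✓
a + c vs b: 6 + 3 = 9 > 2  ✓
b + c vs a: 2 + 3 = 5 ≤ 6  ✗

No: 2 + 3 = 5 is not > 6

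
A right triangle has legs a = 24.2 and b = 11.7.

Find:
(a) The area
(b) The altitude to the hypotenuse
(a) The legs are perpendicular, so Area = ½·a·b = ½·24.2·11.7 = ½·283.14 = 141.57
(b) Hypotenuse c = √(a² + b²) = √(585.64 + 136.89) = √722.53 ≈ 26.8799
    Area = ½·c·h_c  ⇒  h_c = 2·Area/c = 283.14/26.8799 ≈ 10.5335

Area = 141.57, h_c = 10.53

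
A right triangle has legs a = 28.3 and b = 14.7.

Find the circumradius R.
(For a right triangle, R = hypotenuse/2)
Hypotenuse c = √(a² + b²) = √(800.89 + 216.09) = √1016.98 ≈ 31.8901
R = c/2 ≈ 31.8901/2 ≈ 15.9451

R = 15.95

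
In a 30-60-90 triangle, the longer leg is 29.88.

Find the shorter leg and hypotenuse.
In a 30-60-90 triangle the sides are in ratio 1 : √3 : 2, so short leg = long leg/√3 and hypotenuse = 2·(short leg).
Short leg = 29.88/√3 ≈ 29.88/1.73205 ≈ 17.2512
Hypotenuse = 2·17.2512 ≈ 34.5025

Short leg = 17.25, Hypotenuse = 34.5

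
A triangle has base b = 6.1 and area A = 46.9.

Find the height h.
A = ½·b·h  ⇒  h = 2A/b = 2·46.9/6.1 = 93.8/6.1 ≈ 15.377

h = 15.38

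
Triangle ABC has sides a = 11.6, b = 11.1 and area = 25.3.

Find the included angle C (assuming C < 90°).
Area = ½·a·b·sin(C)  ⇒  sin(C) = 2·Area/(a·b) = 2·25.3/(11.6·11.1) = 50.6/128.76 ≈ 0.392979
C = arcsin(0.392979) ≈ 23.14° (taking the acute solution since C < 90°)

C = 23.14°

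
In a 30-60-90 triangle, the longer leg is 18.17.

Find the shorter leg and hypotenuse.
In a 30-60-90 triangle the sides are in ratio 1 : √3 : 2, so short leg = long leg/√3 and hypotenuse = 2·(short leg).
Short leg = 18.17/√3 ≈ 18.17/1.73205 ≈ 10.4905
Hypotenuse = 2·10.4905 ≈ 20.9809

Short leg = 10.49, Hypotenuse = 20.98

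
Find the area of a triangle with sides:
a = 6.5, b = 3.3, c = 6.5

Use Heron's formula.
s = (6.5 + 3.3 + 6.5)/2 = 16.3/2 = 8.15
s − a = 1.65, s − b = 4.85, s − c = 1.65
s(s−a)(s−b)(s−c) = 8.15·1.65·4.85·1.65 ≈ 107.614
Area = √107.614 ≈ 10.3737

Area = 10.37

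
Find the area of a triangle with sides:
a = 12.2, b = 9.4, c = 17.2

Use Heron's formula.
s = (12.2 + 9.4 + 17.2)/2 = 38.8/2 = 19.4
s − a = 7.2, s − b = 10, s − c = 2.2
s(s−a)(s−b)(s−c) = 19.4·7.2·10·2.2 ≈ 3072.96
Area = √3072.96 ≈ 55.4343

Area = 55.43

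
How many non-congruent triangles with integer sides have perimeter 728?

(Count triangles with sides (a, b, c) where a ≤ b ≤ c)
Let a ≤ b ≤ c with a + b + c = 728. The only binding inequality is a + b > c, i.e. 728 − c > c, so c < 728/2; and c ≥ 728/3 since c is the largest side.
So 243 ≤ c ≤ 363. For each c, b runs from ⌈(728 − c)/2⌉ up to c (then a = 728 − b − c satisfies 1 ≤ a ≤ b automatically), giving c − ⌈(728 − c)/2⌉ + 1 choices.
Summing over c: 1 + 3 + 4 + 6 + … + 180 + 181  (121 terms, c = 243, …, 363) = 11041
Check (closed form: nearest integer to p²/48 for even p, (p+3)²/48 for odd p): 728²/48 = 529984/48 ≈ 11041.33 → 11041

11041 triangles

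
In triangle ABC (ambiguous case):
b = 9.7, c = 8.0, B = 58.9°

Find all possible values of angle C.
b/sin(B) = c/sin(C)  ⇒  sin(C) = c·sin(B)/b = 8.0·sin(58.9°)/9.7
sin(58.9°) ≈ 0.856267
sin(C) ≈ 8.0·0.856267/9.7 ≈ 6.85014/9.7 ≈ 0.7062
Candidate 1: C₁ = arcsin(0.7062) ≈ 44.9265°  →  A = 180° − 58.9° − 44.9265° ≈ 76.1735° > 0, valid
Candidate 2: C₂ = 180° − C₁ ≈ 135.073°  →  A = 180° − 58.9° − 135.073° ≈ -13.9735° ≤ 0, not a valid triangle

C = 44.93° (one solution)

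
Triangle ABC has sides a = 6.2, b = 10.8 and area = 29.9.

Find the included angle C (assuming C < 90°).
Area = ½·a·b·sin(C)  ⇒  sin(C) = 2·Area/(a·b) = 2·29.9/(6.2·10.8) = 59.8/66.96 ≈ 0.89307
C = arcsin(0.89307) ≈ 63.2617° (taking the acute solution since C < 90°)

C = 63.26°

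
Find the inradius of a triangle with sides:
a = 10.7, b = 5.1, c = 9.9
r = Area/s where s is the semi-perimeter.
s = (10.7 + 5.1 + 9.9)/2 = 25.7/2 = 12.85
Area = √(s(s−a)(s−b)(s−c)) = √(12.85·2.15·7.75·2.95) ≈ √631.634 ≈ 25.1323
r ≈ 25.1323/12.85 ≈ 1.95582

r = 1.956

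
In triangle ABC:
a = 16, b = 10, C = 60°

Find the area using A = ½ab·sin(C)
A = ½·a·b·sin(C) = ½·16·10·sin(60°)
sin(60°) ≈ 0.866025
A ≈ ½·160·0.866025 = 80·0.866025 ≈ 69.282

Area = 69.28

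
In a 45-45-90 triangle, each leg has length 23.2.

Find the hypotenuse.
In a 45-45-90 triangle the sides are in ratio 1 : 1 : √2, so hypotenuse = leg·√2.
Hypotenuse = 23.2·√2 ≈ 23.2·1.41421 ≈ 32.8098

Hypotenuse = 23.2√2 = 32.81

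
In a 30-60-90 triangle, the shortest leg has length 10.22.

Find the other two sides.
In a 30-60-90 triangle the sides are in ratio 1 : √3 : 2 (short leg : long leg : hypotenuse).
Long leg = 10.22·√3 ≈ 10.22·1.73205 ≈ 17.7016
Hypotenuse = 2·10.22 = 20.44

Long leg = 10.22√3 = 17.7, Hypotenuse = 20.44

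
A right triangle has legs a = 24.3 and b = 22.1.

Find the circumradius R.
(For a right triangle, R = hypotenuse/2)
Hypotenuse c = √(a² + b²) = √(590.49 + 488.41) = √1078.9 ≈ 32.8466
R = c/2 ≈ 32.8466/2 ≈ 16.4233

R = 16.42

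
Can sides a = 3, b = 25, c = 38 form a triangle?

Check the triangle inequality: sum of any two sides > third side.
a + b vs c: 3 + 25 = 28 ≤ 38  ✗
a + c vs b: 3 + 38 = 41 > 25  ✓
b + c vs a: 25 + 38 = 63 > 3  ✓

No: 3 + 25 = 28 is not > 38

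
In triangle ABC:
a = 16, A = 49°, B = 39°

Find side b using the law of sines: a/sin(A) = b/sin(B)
a/sin(A) = b/sin(B)  ⇒  b = a·sin(B)/sin(A) = 16·sin(39°)/sin(49°)
sin(39°) ≈ 0.62932, sin(49°) ≈ 0.75471
b ≈ 16·0.62932/0.75471 ≈ 10.0691/0.75471 ≈ 13.3417

b = 13.34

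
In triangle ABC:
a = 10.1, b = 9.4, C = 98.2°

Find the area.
Two sides and the included angle (SAS): A = ½·a·b·sin(C) = ½·10.1·9.4·sin(98.2°)
sin(98.2°) ≈ 0.989776
A ≈ ½·94.94·0.989776 = 47.47·0.989776 ≈ 46.9847

Area = 46.98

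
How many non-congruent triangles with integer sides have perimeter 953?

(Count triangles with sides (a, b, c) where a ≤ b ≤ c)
Let a ≤ b ≤ c with a + b + c = 953. The only binding inequality is a + b > c, i.e. 953 − c > c, so c < 953/2; and c ≥ 953/3 since c is the largest side.
So 318 ≤ c ≤ 476. For each c, b runs from ⌈(953 − c)/2⌉ up to c (then a = 953 − b − c satisfies 1 ≤ a ≤ b automatically), giving c − ⌈(953 − c)/2⌉ + 1 choices.
Summing over c: 1 + 3 + 4 + 6 + … + 237 + 238  (159 terms, c = 318, …, 476) = 19040
Check (closed form: nearest integer to p²/48 for even p, (p+3)²/48 for odd p): (953+3)²/48 = 956²/48 = 913936/48 ≈ 19040.33 → 19040

19040 triangles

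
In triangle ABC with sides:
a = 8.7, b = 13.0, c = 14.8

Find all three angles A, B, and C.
Law of cosines for each angle (a² = 75.69, b² = 169, c² = 219.04):
cos(A) = (b² + c² − a²)/(2bc) = (169 + 219.04 − 75.69)/(2·13.0·14.8) = 312.35/384.8 ≈ 0.81172  ⇒  A ≈ 35.7356°
cos(B) = (a² + c² − b²)/(2ac) = (75.69 + 219.04 − 169)/(2·8.7·14.8) = 125.73/257.52 ≈ 0.488234  ⇒  B ≈ 60.7754°
cos(C) = (a² + b² − c²)/(2ab) = (75.69 + 169 − 219.04)/(2·8.7·13.0) = 25.65/226.2 ≈ 0.113395  ⇒  C ≈ 83.4889°
Check: A + B + C ≈ 180°

A = 35.74°, B = 60.78°, C = 83.49°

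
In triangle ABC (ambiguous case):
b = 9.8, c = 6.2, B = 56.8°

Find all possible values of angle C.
b/sin(B) = c/sin(C)  ⇒  sin(C) = c·sin(B)/b = 6.2·sin(56.8°)/9.8
sin(56.8°) ≈ 0.836764
sin(C) ≈ 6.2·0.836764/9.8 ≈ 5.18794/9.8 ≈ 0.529382
Candidate 1: C₁ = arcsin(0.529382) ≈ 31.9637°  →  A = 180° − 56.8° − 31.9637° ≈ 91.2363° > 0, valid
Candidate 2: C₂ = 180° − C₁ ≈ 148.036°  →  A = 180° − 56.8° − 148.036° ≈ -24.8363° ≤ 0, not a valid triangle

C = 31.96° (one solution)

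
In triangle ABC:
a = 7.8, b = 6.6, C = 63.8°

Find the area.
Two sides and the included angle (SAS): A = ½·a·b·sin(C) = ½·7.8·6.6·sin(63.8°)
sin(63.8°) ≈ 0.897258
A ≈ ½·51.48·0.897258 = 25.74·0.897258 ≈ 23.0954

Area = 23.1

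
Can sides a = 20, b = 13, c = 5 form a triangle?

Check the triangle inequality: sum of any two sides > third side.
a + b vs c: 20 + 13 = 33 > 5  ✓
a + c vs b: 20 + 5 = 25 > 13  ✓
b + c vs a: 13 + 5 = 18 ≤ 20  ✗

No: 13 + 5 = 18 is not > 20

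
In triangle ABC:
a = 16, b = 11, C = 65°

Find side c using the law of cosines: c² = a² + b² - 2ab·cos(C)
c² = 16² + 11² − 2·16·11·cos(65°)
cos(65°) ≈ 0.422618
c² ≈ 256 + 121 − 352·(0.422618) ≈ 377 − 148.762 ≈ 228.238
c ≈ √228.238 ≈ 15.1076

c = 15.11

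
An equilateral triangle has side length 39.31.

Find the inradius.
r = Area/s with s the semi-perimeter.
Area = (√3/4)·39.31² = (√3/4)·1545.2761 ≈ 0.433013·1545.2761 ≈ 669.124
s = 3·39.31/2 = 58.965
r ≈ 669.124/58.965 ≈ 11.3478
(Equivalently r = side/(2√3) = 39.31/3.4641 ≈ 11.3478.)

r = 11.35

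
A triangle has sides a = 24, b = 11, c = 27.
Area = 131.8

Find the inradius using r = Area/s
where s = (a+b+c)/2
s = (24 + 11 + 27)/2 = 62/2 = 31
r = Area/s = 131.8/31 ≈ 4.25161

r = 4.252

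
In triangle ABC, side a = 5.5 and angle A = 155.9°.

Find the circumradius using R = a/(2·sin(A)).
R = a/(2·sin(A)) = 5.5/(2·sin(155.9°))
sin(155.9°) ≈ 0.40833
R ≈ 5.5/(2·0.40833) = 5.5/0.816661 ≈ 6.73474

R = 6.735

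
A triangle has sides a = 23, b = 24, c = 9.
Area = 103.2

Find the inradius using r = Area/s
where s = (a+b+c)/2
s = (23 + 24 + 9)/2 = 56/2 = 28
r = Area/s = 103.2/28 ≈ 3.68571

r = 3.686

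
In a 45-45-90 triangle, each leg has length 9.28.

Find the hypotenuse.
In a 45-45-90 triangle the sides are in ratio 1 : 1 : √2, so hypotenuse = leg·√2.
Hypotenuse = 9.28·√2 ≈ 9.28·1.41421 ≈ 13.1239

Hypotenuse = 9.28√2 = 13.12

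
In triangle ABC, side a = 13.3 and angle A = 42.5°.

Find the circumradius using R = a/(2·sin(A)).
R = a/(2·sin(A)) = 13.3/(2·sin(42.5°))
sin(42.5°) ≈ 0.67559
R ≈ 13.3/(2·0.67559) = 13.3/1.35118 ≈ 9.84325

R = 9.843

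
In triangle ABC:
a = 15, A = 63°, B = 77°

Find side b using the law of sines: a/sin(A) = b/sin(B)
a/sin(A) = b/sin(B)  ⇒  b = a·sin(B)/sin(A) = 15·sin(77°)/sin(63°)
sin(77°) ≈ 0.97437, sin(63°) ≈ 0.891007
b ≈ 15·0.97437/0.891007 ≈ 14.6156/0.891007 ≈ 16.4034

b = 16.4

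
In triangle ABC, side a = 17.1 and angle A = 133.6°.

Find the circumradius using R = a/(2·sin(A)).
R = a/(2·sin(A)) = 17.1/(2·sin(133.6°))
sin(133.6°) ≈ 0.724172
R ≈ 17.1/(2·0.724172) = 17.1/1.44834 ≈ 11.8066

R = 11.81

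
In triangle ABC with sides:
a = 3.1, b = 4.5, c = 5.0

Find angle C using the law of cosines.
c² = a² + b² − 2ab·cos(C)  ⇒  cos(C) = (a² + b² − c²)/(2ab)
cos(C) = (3.1² + 4.5² − 5.0²)/(2·3.1·4.5) = (9.61 + 20.25 − 25)/27.9 = 4.86/27.9 ≈ 0.174194
C = arccos(0.174194) ≈ 79.9683°

C = 79.97°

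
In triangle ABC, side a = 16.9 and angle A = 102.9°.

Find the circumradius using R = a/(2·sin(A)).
R = a/(2·sin(A)) = 16.9/(2·sin(102.9°))
sin(102.9°) ≈ 0.974761
R ≈ 16.9/(2·0.974761) = 16.9/1.94952 ≈ 8.66879

R = 8.669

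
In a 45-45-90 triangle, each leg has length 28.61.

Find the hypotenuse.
In a 45-45-90 triangle the sides are in ratio 1 : 1 : √2, so hypotenuse = leg·√2.
Hypotenuse = 28.61·√2 ≈ 28.61·1.41421 ≈ 40.4607

Hypotenuse = 28.61√2 = 40.46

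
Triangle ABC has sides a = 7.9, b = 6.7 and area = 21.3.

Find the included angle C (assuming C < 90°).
Area = ½·a·b·sin(C)  ⇒  sin(C) = 2·Area/(a·b) = 2·21.3/(7.9·6.7) = 42.6/52.93 ≈ 0.804837
C = arcsin(0.804837) ≈ 53.5945° (taking the acute solution since C < 90°)

C = 53.59°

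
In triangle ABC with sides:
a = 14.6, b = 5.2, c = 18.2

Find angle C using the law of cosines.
c² = a² + b² − 2ab·cos(C)  ⇒  cos(C) = (a² + b² − c²)/(2ab)
cos(C) = (14.6² + 5.2² − 18.2²)/(2·14.6·5.2) = (213.16 + 27.04 − 331.24)/151.84 = -91.04/151.84 ≈ -0.599579
C = arccos(-0.599579) ≈ 126.84°

C = 126.8°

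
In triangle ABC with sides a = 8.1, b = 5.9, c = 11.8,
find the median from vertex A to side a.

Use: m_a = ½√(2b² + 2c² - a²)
m_a = ½√(2·5.9² + 2·11.8² − 8.1²) = ½√(2·34.81 + 2·139.24 − 65.61) = ½√(69.62 + 278.48 − 65.61) = ½√282.49
√282.49 ≈ 16.8074, so m_a ≈ 8.40372

m_a = 8.404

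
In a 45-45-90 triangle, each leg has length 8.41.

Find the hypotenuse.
In a 45-45-90 triangle the sides are in ratio 1 : 1 : √2, so hypotenuse = leg·√2.
Hypotenuse = 8.41·√2 ≈ 8.41·1.41421 ≈ 11.8935

Hypotenuse = 8.41√2 = 11.89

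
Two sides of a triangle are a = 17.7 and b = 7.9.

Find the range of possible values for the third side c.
Triangle inequality: |a − b| < c < a + b
|a − b| = |17.7 − 7.9| = 9.8
a + b = 17.7 + 7.9 = 25.6

9.8 < c < 25.6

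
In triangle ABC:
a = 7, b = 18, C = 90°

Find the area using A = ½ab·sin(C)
A = ½·a·b·sin(C) = ½·7·18·sin(90°)
sin(90°) ≈ 1
A ≈ ½·126·1 = 63·1 ≈ 63

Area = 63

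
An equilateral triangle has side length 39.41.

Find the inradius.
r = Area/s with s the semi-perimeter.
Area = (√3/4)·39.41² = (√3/4)·1553.1481 ≈ 0.433013·1553.1481 ≈ 672.533
s = 3·39.41/2 = 59.115
r ≈ 672.533/59.115 ≈ 11.3767
(Equivalently r = side/(2√3) = 39.41/3.4641 ≈ 11.3767.)

r = 11.38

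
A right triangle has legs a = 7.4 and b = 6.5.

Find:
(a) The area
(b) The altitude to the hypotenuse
(a) The legs are perpendicular, so Area = ½·a·b = ½·7.4·6.5 = ½·48.1 = 24.05
(b) Hypotenuse c = √(a² + b²) = √(54.76 + 42.25) = √97.01 ≈ 9.84937
    Area = ½·c·h_c  ⇒  h_c = 2·Area/c = 48.1/9.84937 ≈ 4.88356

Area = 24.05, h_c = 4.884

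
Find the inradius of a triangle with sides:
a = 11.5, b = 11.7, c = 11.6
r = Area/s where s is the semi-perimeter.
s = (11.5 + 11.7 + 11.6)/2 = 34.8/2 = 17.4
Area = √(s(s−a)(s−b)(s−c)) = √(17.4·5.9·5.7·5.8) ≈ √3393.94 ≈ 58.2575
r ≈ 58.2575/17.4 ≈ 3.34813

r = 3.348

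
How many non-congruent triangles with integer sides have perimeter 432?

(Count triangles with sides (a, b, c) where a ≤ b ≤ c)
Let a ≤ b ≤ c with a + b + c = 432. The only binding inequality is a + b > c, i.e. 432 − c > c, so c < 432/2; and c ≥ 432/3 since c is the largest side.
So 144 ≤ c ≤ 215. For each c, b runs from ⌈(432 − c)/2⌉ up to c (then a = 432 − b − c satisfies 1 ≤ a ≤ b automatically), giving c − ⌈(432 − c)/2⌉ + 1 choices.
Summing over c: 1 + 2 + 4 + 5 + … + 106 + 107  (72 terms, c = 144, …, 215) = 3888
Check (closed form: nearest integer to p²/48 for even p, (p+3)²/48 for odd p): 432²/48 = 186624/48 ≈ 3888.00 → 3888

3888 triangles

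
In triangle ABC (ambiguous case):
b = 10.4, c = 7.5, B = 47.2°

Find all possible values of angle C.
b/sin(B) = c/sin(C)  ⇒  sin(C) = c·sin(B)/b = 7.5·sin(47.2°)/10.4
sin(47.2°) ≈ 0.73373
sin(C) ≈ 7.5·0.73373/10.4 ≈ 5.50297/10.4 ≈ 0.529132
Candidate 1: C₁ = arcsin(0.529132) ≈ 31.9468°  →  A = 180° − 47.2° − 31.9468° ≈ 100.853° > 0, valid
Candidate 2: C₂ = 180° − C₁ ≈ 148.053°  →  A = 180° − 47.2° − 148.053° ≈ -15.2532° ≤ 0, not a valid triangle

C = 31.95° (one solution)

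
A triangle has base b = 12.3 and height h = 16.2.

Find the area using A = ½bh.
A = ½·b·h = ½·12.3·16.2 = ½·199.26 = 99.63

Area = 99.63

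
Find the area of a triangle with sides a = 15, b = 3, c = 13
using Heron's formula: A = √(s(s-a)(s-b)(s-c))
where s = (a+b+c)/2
s = (15 + 3 + 13)/2 = 31/2 = 15.5
s − a = 0.5, s − b = 12.5, s − c = 2.5
s(s−a)(s−b)(s−c) = 15.5·0.5·12.5·2.5 = 242.1875
Area = √242.1875 ≈ 15.5624

s = 15.5, Area = 15.56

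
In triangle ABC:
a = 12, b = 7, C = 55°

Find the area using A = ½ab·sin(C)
A = ½·a·b·sin(C) = ½·12·7·sin(55°)
sin(55°) ≈ 0.819152
A ≈ ½·84·0.819152 = 42·0.819152 ≈ 34.4044

Area = 34.4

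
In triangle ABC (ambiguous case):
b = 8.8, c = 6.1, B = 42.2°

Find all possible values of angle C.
b/sin(B) = c/sin(C)  ⇒  sin(C) = c·sin(B)/b = 6.1·sin(42.2°)/8.8
sin(42.2°) ≈ 0.671721
sin(C) ≈ 6.1·0.671721/8.8 ≈ 4.0975/8.8 ≈ 0.465624
Candidate 1: C₁ = arcsin(0.465624) ≈ 27.7506°  →  A = 180° − 42.2° − 27.7506° ≈ 110.049° > 0, valid
Candidate 2: C₂ = 180° − C₁ ≈ 152.249°  →  A = 180° − 42.2° − 152.249° ≈ -14.4494° ≤ 0, not a valid triangle

C = 27.75° (one solution)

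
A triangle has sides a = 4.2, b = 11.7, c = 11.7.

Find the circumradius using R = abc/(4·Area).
First find the area with Heron's formula.
s = (4.2 + 11.7 + 11.7)/2 = 13.8
Area = √(s(s−a)(s−b)(s−c)) = √(13.8·9.6·2.1·2.1) ≈ √584.237 ≈ 24.171
abc = 4.2·11.7·11.7 = 574.938
R = abc/(4·Area) ≈ 574.938/(4·24.171) = 574.938/96.684 ≈ 5.94657

R = 5.947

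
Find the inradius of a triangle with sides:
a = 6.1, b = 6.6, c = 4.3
r = Area/s where s is the semi-perimeter.
s = (6.1 + 6.6 + 4.3)/2 = 17/2 = 8.5
Area = √(s(s−a)(s−b)(s−c)) = √(8.5·2.4·1.9·4.2) ≈ √162.792 ≈ 12.759
r ≈ 12.759/8.5 ≈ 1.50106

r = 1.501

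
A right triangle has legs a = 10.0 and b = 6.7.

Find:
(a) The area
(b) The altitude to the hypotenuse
(a) The legs are perpendicular, so Area = ½·a·b = ½·10.0·6.7 = ½·67 = 33.5
(b) Hypotenuse c = √(a² + b²) = √(100 + 44.89) = √144.89 ≈ 12.037
    Area = ½·c·h_c  ⇒  h_c = 2·Area/c = 67/12.037 ≈ 5.56616

Area = 33.5, h_c = 5.566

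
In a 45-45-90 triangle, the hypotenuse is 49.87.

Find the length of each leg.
In a 45-45-90 triangle hypotenuse = leg·√2, so leg = hypotenuse/√2.
Leg = 49.87/√2 ≈ 49.87/1.41421 ≈ 35.2634

Each leg = 35.26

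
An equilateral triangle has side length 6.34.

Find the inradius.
r = Area/s with s the semi-perimeter.
Area = (√3/4)·6.34² = (√3/4)·40.1956 ≈ 0.433013·40.1956 ≈ 17.4052
s = 3·6.34/2 = 9.51
r ≈ 17.4052/9.51 ≈ 1.8302
(Equivalently r = side/(2√3) = 6.34/3.4641 ≈ 1.8302.)

r = 1.83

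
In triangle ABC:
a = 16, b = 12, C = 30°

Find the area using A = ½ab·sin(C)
A = ½·a·b·sin(C) = ½·16·12·sin(30°)
sin(30°) ≈ 0.5
A ≈ ½·192·0.5 = 96·0.5 ≈ 48

Area = 48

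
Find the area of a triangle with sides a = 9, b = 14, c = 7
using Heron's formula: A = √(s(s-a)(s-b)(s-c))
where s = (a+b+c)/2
s = (9 + 14 + 7)/2 = 30/2 = 15
s − a = 6, s − b = 1, s − c = 8
s(s−a)(s−b)(s−c) = 15·6·1·8 = 720
Area = √720 ≈ 26.8328

s = 15.0, Area = 26.83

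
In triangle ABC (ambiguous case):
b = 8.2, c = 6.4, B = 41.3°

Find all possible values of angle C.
b/sin(B) = c/sin(C)  ⇒  sin(C) = c·sin(B)/b = 6.4·sin(41.3°)/8.2
sin(41.3°) ≈ 0.660002
sin(C) ≈ 6.4·0.660002/8.2 ≈ 4.22401/8.2 ≈ 0.515123
Candidate 1: C₁ = arcsin(0.515123) ≈ 31.0057°  →  A = 180° − 41.3° − 31.0057° ≈ 107.694° > 0, valid
Candidate 2: C₂ = 180° − C₁ ≈ 148.994°  →  A = 180° − 41.3° − 148.994° ≈ -10.2943° ≤ 0, not a valid triangle

C = 31.01° (one solution)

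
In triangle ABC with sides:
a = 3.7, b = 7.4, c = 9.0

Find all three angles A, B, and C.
Law of cosines for each angle (a² = 13.69, b² = 54.76, c² = 81):
cos(A) = (b² + c² − a²)/(2bc) = (54.76 + 81 − 13.69)/(2·7.4·9.0) = 122.07/133.2 ≈ 0.916441  ⇒  A ≈ 23.5887°
cos(B) = (a² + c² − b²)/(2ac) = (13.69 + 81 − 54.76)/(2·3.7·9.0) = 39.93/66.6 ≈ 0.59955  ⇒  B ≈ 53.1624°
cos(C) = (a² + b² − c²)/(2ab) = (13.69 + 54.76 − 81)/(2·3.7·7.4) = -12.55/54.76 ≈ -0.229182  ⇒  C ≈ 103.249°
Check: A + B + C ≈ 180°

A = 23.59°, B = 53.16°, C = 103.2°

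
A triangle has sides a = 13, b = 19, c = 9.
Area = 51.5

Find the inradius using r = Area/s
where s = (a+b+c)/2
s = (13 + 19 + 9)/2 = 41/2 = 20.5
r = Area/s = 51.5/20.5 ≈ 2.5122

r = 2.512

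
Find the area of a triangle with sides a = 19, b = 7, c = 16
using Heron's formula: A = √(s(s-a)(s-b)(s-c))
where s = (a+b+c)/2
s = (19 + 7 + 16)/2 = 42/2 = 21
s − a = 2, s − b = 14, s − c = 5
s(s−a)(s−b)(s−c) = 21·2·14·5 = 2940
Area = √2940 ≈ 54.2218

s = 21.0, Area = 54.22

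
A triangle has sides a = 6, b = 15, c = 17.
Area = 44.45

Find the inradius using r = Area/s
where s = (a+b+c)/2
s = (6 + 15 + 17)/2 = 38/2 = 19
r = Area/s = 44.45/19 ≈ 2.33947

r = 2.339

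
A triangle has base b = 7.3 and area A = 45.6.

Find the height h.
A = ½·b·h  ⇒  h = 2A/b = 2·45.6/7.3 = 91.2/7.3 ≈ 12.4932

h = 12.49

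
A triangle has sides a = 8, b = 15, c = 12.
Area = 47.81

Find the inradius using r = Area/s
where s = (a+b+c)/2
s = (8 + 15 + 12)/2 = 35/2 = 17.5
r = Area/s = 47.81/17.5 ≈ 2.732

r = 2.732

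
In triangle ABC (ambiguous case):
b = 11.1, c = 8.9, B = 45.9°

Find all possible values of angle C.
b/sin(B) = c/sin(C)  ⇒  sin(C) = c·sin(B)/b = 8.9·sin(45.9°)/11.1
sin(45.9°) ≈ 0.718126
sin(C) ≈ 8.9·0.718126/11.1 ≈ 6.39132/11.1 ≈ 0.575795
Candidate 1: C₁ = arcsin(0.575795) ≈ 35.1553°  →  A = 180° − 45.9° − 35.1553° ≈ 98.9447° > 0, valid
Candidate 2: C₂ = 180° − C₁ ≈ 144.845°  →  A = 180° − 45.9° − 144.845° ≈ -10.7447° ≤ 0, not a valid triangle

C = 35.16° (one solution)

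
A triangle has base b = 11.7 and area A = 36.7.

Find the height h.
A = ½·b·h  ⇒  h = 2A/b = 2·36.7/11.7 = 73.4/11.7 ≈ 6.2735

h = 6.274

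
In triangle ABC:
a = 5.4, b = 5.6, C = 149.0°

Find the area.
Two sides and the included angle (SAS): A = ½·a·b·sin(C) = ½·5.4·5.6·sin(149.0°)
sin(149.0°) ≈ 0.515038
A ≈ ½·30.24·0.515038 = 15.12·0.515038 ≈ 7.78738

Area = 7.787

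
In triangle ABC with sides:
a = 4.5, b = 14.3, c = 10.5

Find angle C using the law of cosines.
c² = a² + b² − 2ab·cos(C)  ⇒  cos(C) = (a² + b² − c²)/(2ab)
cos(C) = (4.5² + 14.3² − 10.5²)/(2·4.5·14.3) = (20.25 + 204.49 − 110.25)/128.7 = 114.49/128.7 ≈ 0.889588
C = arccos(0.889588) ≈ 27.1785°

C = 27.18°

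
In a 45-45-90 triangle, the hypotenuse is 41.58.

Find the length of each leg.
In a 45-45-90 triangle hypotenuse = leg·√2, so leg = hypotenuse/√2.
Leg = 41.58/√2 ≈ 41.58/1.41421 ≈ 29.4015

Each leg = 29.4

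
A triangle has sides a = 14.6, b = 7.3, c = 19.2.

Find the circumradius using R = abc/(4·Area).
First find the area with Heron's formula.
s = (14.6 + 7.3 + 19.2)/2 = 20.55
Area = √(s(s−a)(s−b)(s−c)) = √(20.55·5.95·13.25·1.35) ≈ √2187.15 ≈ 46.767
abc = 14.6·7.3·19.2 = 2046.336
R = abc/(4·Area) ≈ 2046.336/(4·46.767) = 2046.336/187.068 ≈ 10.939

R = 10.94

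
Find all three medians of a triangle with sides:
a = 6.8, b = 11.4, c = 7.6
Median formula: m_a = ½√(2b² + 2c² − a²) (and cyclically). a² = 46.24, b² = 129.96, c² = 57.76.
m_a = ½√(2·129.96 + 2·57.76 − 46.24) = ½√329.2 ≈ ½·18.1439 ≈ 9.07193
m_b = ½√(2·46.24 + 2·57.76 − 129.96) = ½√78.04 ≈ ½·8.83403 ≈ 4.41701
m_c = ½√(2·46.24 + 2·129.96 − 57.76) = ½√294.64 ≈ ½·17.1651 ≈ 8.58254

m_a = 9.072, m_b = 4.417, m_c = 8.583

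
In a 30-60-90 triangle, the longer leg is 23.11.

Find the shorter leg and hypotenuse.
In a 30-60-90 triangle the sides are in ratio 1 : √3 : 2, so short leg = long leg/√3 and hypotenuse = 2·(short leg).
Short leg = 23.11/√3 ≈ 23.11/1.73205 ≈ 13.3426
Hypotenuse = 2·13.3426 ≈ 26.6851

Short leg = 13.34, Hypotenuse = 26.69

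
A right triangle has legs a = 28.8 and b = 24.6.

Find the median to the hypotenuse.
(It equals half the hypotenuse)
Hypotenuse c = √(a² + b²) = √(829.44 + 605.16) = √1434.6 ≈ 37.8761
Median to hypotenuse = c/2 ≈ 37.8761/2 ≈ 18.9381

Median = 18.94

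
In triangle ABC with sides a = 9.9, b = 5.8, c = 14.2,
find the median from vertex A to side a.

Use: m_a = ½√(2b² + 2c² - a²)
m_a = ½√(2·5.8² + 2·14.2² − 9.9²) = ½√(2·33.64 + 2·201.64 − 98.01) = ½√(67.28 + 403.28 − 98.01) = ½√372.55
√372.55 ≈ 19.3016, so m_a ≈ 9.65078

m_a = 9.651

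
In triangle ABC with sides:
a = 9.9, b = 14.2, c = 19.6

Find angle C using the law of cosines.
c² = a² + b² − 2ab·cos(C)  ⇒  cos(C) = (a² + b² − c²)/(2ab)
cos(C) = (9.9² + 14.2² − 19.6²)/(2·9.9·14.2) = (98.01 + 201.64 − 384.16)/281.16 = -84.51/281.16 ≈ -0.300576
C = arccos(-0.300576) ≈ 107.492°

C = 107.5°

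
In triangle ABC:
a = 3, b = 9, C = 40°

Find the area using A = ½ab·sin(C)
A = ½·a·b·sin(C) = ½·3·9·sin(40°)
sin(40°) ≈ 0.642788
A ≈ ½·27·0.642788 = 13.5·0.642788 ≈ 8.67763

Area = 8.678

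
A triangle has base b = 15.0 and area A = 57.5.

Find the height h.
A = ½·b·h  ⇒  h = 2A/b = 2·57.5/15.0 = 115/15.0 ≈ 7.66667

h = 7.667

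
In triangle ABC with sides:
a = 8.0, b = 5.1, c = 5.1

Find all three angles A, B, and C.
Law of cosines for each angle (a² = 64, b² = 26.01, c² = 26.01):
cos(A) = (b² + c² − a²)/(2bc) = (26.01 + 26.01 − 64)/(2·5.1·5.1) = -11.98/52.02 ≈ -0.230296  ⇒  A ≈ 103.315°
cos(B) = (a² + c² − b²)/(2ac) = (64 + 26.01 − 26.01)/(2·8.0·5.1) = 64/81.6 ≈ 0.784314  ⇒  B ≈ 38.3427°
cos(C) = (a² + b² − c²)/(2ab) = (64 + 26.01 − 26.01)/(2·8.0·5.1) = 64/81.6 ≈ 0.784314  ⇒  C ≈ 38.3427°
Check: A + B + C ≈ 180°

A = 103.3°, B = 38.34°, C = 38.34°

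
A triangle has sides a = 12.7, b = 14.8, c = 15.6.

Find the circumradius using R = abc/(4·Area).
First find the area with Heron's formula.
s = (12.7 + 14.8 + 15.6)/2 = 21.55
Area = √(s(s−a)(s−b)(s−c)) = √(21.55·8.85·6.75·5.95) ≈ √7659.69 ≈ 87.5197
abc = 12.7·14.8·15.6 = 2932.176
R = abc/(4·Area) ≈ 2932.176/(4·87.5197) = 2932.176/350.079 ≈ 8.37576

R = 8.376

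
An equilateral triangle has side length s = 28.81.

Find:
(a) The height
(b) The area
(a) The height splits the triangle into two 30-60-90 halves: h = s·√3/2 = 28.81·1.73205/2 ≈ 49.9004/2 ≈ 24.9502
(b) Area = (√3/4)·s² = (√3/4)·28.81² = (√3/4)·830.0161 ≈ 0.433013·830.0161 ≈ 359.408

Height = 24.95, Area = 359.4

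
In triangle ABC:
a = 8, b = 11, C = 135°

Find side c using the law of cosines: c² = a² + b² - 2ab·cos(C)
c² = 8² + 11² − 2·8·11·cos(135°)
cos(135°) ≈ -0.707107
c² ≈ 64 + 121 − 176·(-0.707107) ≈ 185 + 124.451 ≈ 309.451
c ≈ √309.451 ≈ 17.5912

c = 17.59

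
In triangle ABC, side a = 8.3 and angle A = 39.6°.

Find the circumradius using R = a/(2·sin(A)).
R = a/(2·sin(A)) = 8.3/(2·sin(39.6°))
sin(39.6°) ≈ 0.637424
R ≈ 8.3/(2·0.637424) = 8.3/1.27485 ≈ 6.51058

R = 6.511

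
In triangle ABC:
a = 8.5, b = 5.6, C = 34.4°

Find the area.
Two sides and the included angle (SAS): A = ½·a·b·sin(C) = ½·8.5·5.6·sin(34.4°)
sin(34.4°) ≈ 0.564967
A ≈ ½·47.6·0.564967 = 23.8·0.564967 ≈ 13.4462

Area = 13.45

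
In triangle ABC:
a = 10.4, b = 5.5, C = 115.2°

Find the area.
Two sides and the included angle (SAS): A = ½·a·b·sin(C) = ½·10.4·5.5·sin(115.2°)
sin(115.2°) ≈ 0.904827
A ≈ ½·57.2·0.904827 = 28.6·0.904827 ≈ 25.8781

Area = 25.88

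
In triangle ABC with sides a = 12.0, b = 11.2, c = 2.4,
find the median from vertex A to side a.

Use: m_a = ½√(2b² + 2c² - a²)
m_a = ½√(2·11.2² + 2·2.4² − 12.0²) = ½√(2·125.44 + 2·5.76 − 144) = ½√(250.88 + 11.52 − 144) = ½√118.4
√118.4 ≈ 10.8812, so m_a ≈ 5.44059

m_a = 5.441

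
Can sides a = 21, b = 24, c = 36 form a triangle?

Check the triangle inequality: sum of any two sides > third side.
a + b vs c: 21 + 24 = 45 > 36  ✓
a + c vs b: 21 + 36 = 57 > 24  ✓
b + c vs a: 24 + 36 = 60 > 21  ✓

Yes, triangle inequality satisfied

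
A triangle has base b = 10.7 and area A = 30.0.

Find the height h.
A = ½·b·h  ⇒  h = 2A/b = 2·30.0/10.7 = 60/10.7 ≈ 5.60748

h = 5.607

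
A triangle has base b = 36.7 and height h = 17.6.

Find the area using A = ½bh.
A = ½·b·h = ½·36.7·17.6 = ½·645.92 = 322.96

Area = 322.96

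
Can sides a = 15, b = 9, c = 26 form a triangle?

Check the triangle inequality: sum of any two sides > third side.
a + b vs c: 15 + 9 = 24 ≤ 26  ✗
a + c vs b: 15 + 26 = 41 > 9  ✓
b + c vs a: 9 + 26 = 35 > 15  ✓

No: 15 + 9 = 24 is not > 26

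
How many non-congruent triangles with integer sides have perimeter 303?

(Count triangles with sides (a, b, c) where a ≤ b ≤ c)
Let a ≤ b ≤ c with a + b + c = 303. The only binding inequality is a + b > c, i.e. 303 − c > c, so c < 303/2; and c ≥ 303/3 since c is the largest side.
So 101 ≤ c ≤ 151. For each c, b runs from ⌈(303 − c)/2⌉ up to c (then a = 303 − b − c satisfies 1 ≤ a ≤ b automatically), giving c − ⌈(303 − c)/2⌉ + 1 choices.
Summing over c: 1 + 2 + 4 + 5 + … + 74 + 76  (51 terms, c = 101, …, 151) = 1951
Check (closed form: nearest integer to p²/48 for even p, (p+3)²/48 for odd p): (303+3)²/48 = 306²/48 = 93636/48 ≈ 1950.75 → 1951

1951 triangles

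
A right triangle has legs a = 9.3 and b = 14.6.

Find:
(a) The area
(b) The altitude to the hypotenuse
(a) The legs are perpendicular, so Area = ½·a·b = ½·9.3·14.6 = ½·135.78 = 67.89
(b) Hypotenuse c = √(a² + b²) = √(86.49 + 213.16) = √299.65 ≈ 17.3104
    Area = ½·c·h_c  ⇒  h_c = 2·Area/c = 135.78/17.3104 ≈ 7.84384

Area = 67.89, h_c = 7.844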